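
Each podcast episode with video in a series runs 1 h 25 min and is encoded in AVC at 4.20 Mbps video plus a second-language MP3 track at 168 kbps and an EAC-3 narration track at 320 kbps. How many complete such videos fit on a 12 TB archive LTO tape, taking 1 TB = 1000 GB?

1 h 25 min = 85 min = 5100 s
Audio total: 168 + 320 = 488 kbps = 0.488 Mbps.
Total bitrate: 4.688 Mbps.
Per item: 4.688 Mbps × 5100 s = 23,909 Mb = 2,989 MB.
Capacity: 12 TB = 96,000,000 Mb; 4015.26 items → 4015 complete.

4015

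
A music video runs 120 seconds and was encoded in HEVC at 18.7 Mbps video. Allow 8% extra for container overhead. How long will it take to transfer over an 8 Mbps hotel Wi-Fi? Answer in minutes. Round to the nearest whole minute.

5 minutes

File: 18.700 Mbps × 120 s = 2244.0 Mb.
With 8% container overhead: ×1.08. → 2423.5 Mb.
At 8 Mbps: 2423.5 / 8 = 302.9 s ≈ 5.05 minutes.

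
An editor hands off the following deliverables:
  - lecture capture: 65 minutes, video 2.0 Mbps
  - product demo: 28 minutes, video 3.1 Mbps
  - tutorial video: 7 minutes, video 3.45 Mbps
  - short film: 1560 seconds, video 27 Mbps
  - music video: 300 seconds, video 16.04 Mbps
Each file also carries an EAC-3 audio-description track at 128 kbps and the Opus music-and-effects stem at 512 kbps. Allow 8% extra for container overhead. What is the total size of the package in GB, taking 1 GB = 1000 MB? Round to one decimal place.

9.0 GB

Audio total: 128 + 512 = 640 kbps = 0.640 Mbps.
lecture capture: 2.640 Mbps × 3900 s × 1.08 = 11119.7 Mb
product demo: 3.740 Mbps × 1680 s × 1.08 = 6785.9 Mb
tutorial video: 4.090 Mbps × 420 s × 1.08 = 1855.2 Mb
short film: 27.640 Mbps × 1560 s × 1.08 = 46567.9 Mb
music video: 16.680 Mbps × 300 s × 1.08 = 5404.3 Mb
Total: 71733.0 Mb = 8966.6 MB.
= 8.967 GB.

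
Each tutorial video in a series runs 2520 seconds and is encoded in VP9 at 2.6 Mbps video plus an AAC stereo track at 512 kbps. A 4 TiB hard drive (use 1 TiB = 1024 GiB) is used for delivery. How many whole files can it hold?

4486

Audio: 512 kbps = 0.512 Mbps.
Total bitrate: 3.112 Mbps.
Per item: 3.112 Mbps × 2520 s = 7,842 Mb = 980.3 MB.
Capacity: 4 TiB = 35,184,372 Mb; 4486.52 items → 4486 complete.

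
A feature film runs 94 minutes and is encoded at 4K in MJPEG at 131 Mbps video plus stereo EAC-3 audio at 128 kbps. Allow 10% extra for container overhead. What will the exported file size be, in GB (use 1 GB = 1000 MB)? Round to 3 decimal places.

94 min = 5640 s
Audio: 128 kbps = 0.128 Mbps.
Total bitrate: 131 + 0.128 = 131.128 Mbps.
Stream data: 131.128 Mbps × 5640 s = 739561.9 Mb.
With 10% container overhead: ×1.10.
813,518 Mb ÷ 8 = 101,690 MB → 101.7 GB.

101.690 GB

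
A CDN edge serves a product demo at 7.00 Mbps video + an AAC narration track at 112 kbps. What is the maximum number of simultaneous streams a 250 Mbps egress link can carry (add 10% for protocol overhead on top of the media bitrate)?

31

Audio: 112 kbps = 0.112 Mbps.
Per-viewer media rate: 7.112 Mbps.
On the wire with 10% overhead: 7.823 Mbps.
250 Mbps = 250.0 Mbps; 250.0 / 7.823 = 31.96 → 31 viewers.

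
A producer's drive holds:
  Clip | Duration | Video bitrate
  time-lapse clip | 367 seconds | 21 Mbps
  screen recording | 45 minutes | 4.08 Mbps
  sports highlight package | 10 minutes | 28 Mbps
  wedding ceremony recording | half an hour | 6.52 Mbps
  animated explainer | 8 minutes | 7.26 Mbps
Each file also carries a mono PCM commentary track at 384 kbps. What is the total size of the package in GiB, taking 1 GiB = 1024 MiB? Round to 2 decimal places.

6.17 GiB

Audio: 384 kbps = 0.384 Mbps.
time-lapse clip: 21.384 Mbps × 367 s = 7847.9 Mb
screen recording: 4.464 Mbps × 2700 s = 12052.8 Mb
sports highlight package: 28.384 Mbps × 600 s = 17030.4 Mb
wedding ceremony recording: 6.904 Mbps × 1800 s = 12427.2 Mb
animated explainer: 7.644 Mbps × 480 s = 3669.1 Mb
Total: 53027.4 Mb = 6628.4 MB.
= 6.173 GiB.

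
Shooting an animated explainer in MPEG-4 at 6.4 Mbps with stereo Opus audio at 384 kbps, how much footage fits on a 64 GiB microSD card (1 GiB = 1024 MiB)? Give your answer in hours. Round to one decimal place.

Audio: 384 kbps = 0.384 Mbps.
Total bitrate: 6.4 + 0.384 = 6.784 Mbps.
Capacity: 64 GiB = 549,756 Mb.
Recording time: 549,756 / 6.784 = 81,037 s ≈ 22.5 hours.

22.5 hours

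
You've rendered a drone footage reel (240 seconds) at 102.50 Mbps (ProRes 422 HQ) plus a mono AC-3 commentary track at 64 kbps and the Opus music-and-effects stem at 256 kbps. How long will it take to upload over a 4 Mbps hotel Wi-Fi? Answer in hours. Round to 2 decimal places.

1.71 hours

Audio total: 64 + 256 = 320 kbps = 0.320 Mbps.
Total bitrate: 102.820 Mbps.
File: 102.820 Mbps × 240 s = 24676.8 Mb.
At 4 Mbps: 24676.8 / 4 = 6169.2 s ≈ 1.71 hours.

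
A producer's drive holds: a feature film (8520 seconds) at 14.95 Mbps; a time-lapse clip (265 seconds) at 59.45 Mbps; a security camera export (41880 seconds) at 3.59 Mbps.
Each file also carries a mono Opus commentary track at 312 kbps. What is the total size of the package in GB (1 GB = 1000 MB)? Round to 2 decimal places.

38.66 GB

Audio: 312 kbps = 0.312 Mbps.
feature film: 15.262 Mbps × 8520 s = 130032.2 Mb
time-lapse clip: 59.762 Mbps × 265 s = 15836.9 Mb
security camera export: 3.902 Mbps × 41880 s = 163415.8 Mb
Total: 309284.9 Mb = 38660.6 MB.
= 38.66 GB.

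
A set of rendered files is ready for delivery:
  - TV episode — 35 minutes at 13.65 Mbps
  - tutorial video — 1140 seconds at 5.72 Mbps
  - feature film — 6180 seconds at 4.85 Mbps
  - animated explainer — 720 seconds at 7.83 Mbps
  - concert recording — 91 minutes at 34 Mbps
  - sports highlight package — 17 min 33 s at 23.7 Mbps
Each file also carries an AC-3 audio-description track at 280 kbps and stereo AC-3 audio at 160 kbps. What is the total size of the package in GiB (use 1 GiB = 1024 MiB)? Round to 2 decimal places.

33.61 GiB

Audio total: 280 + 160 = 440 kbps = 0.440 Mbps.
TV episode: 14.090 Mbps × 2100 s = 29589.0 Mb
tutorial video: 6.160 Mbps × 1140 s = 7022.4 Mb
feature film: 5.290 Mbps × 6180 s = 32692.2 Mb
animated explainer: 8.270 Mbps × 720 s = 5954.4 Mb
concert recording: 34.440 Mbps × 5460 s = 188042.4 Mb
sports highlight package: 24.140 Mbps × 1053 s = 25419.4 Mb
Total: 288719.8 Mb = 36090.0 MB.
= 33.61 GiB.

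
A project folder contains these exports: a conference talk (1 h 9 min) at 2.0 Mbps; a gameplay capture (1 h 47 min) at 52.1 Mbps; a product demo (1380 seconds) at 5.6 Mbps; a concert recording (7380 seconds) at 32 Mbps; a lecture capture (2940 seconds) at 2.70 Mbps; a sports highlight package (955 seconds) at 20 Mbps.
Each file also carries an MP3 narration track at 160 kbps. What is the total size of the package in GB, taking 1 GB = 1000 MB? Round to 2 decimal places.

77.18 GB

Audio: 160 kbps = 0.160 Mbps.
conference talk: 2.160 Mbps × 4140 s = 8942.4 Mb
gameplay capture: 52.260 Mbps × 6420 s = 335509.2 Mb
product demo: 5.760 Mbps × 1380 s = 7948.8 Mb
concert recording: 32.160 Mbps × 7380 s = 237340.8 Mb
lecture capture: 2.860 Mbps × 2940 s = 8408.4 Mb
sports highlight package: 20.160 Mbps × 955 s = 19252.8 Mb
Total: 617402.4 Mb = 77175.3 MB.
= 77.18 GB.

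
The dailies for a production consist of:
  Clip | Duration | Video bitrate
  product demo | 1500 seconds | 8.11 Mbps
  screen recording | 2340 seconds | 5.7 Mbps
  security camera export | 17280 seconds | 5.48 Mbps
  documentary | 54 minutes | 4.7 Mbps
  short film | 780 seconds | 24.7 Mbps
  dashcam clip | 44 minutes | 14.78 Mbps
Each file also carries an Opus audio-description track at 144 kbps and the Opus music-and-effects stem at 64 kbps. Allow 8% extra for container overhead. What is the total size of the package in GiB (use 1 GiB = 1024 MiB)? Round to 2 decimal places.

25.08 GiB

Audio total: 144 + 64 = 208 kbps = 0.208 Mbps.
product demo: 8.318 Mbps × 1500 s × 1.08 = 13475.2 Mb
screen recording: 5.908 Mbps × 2340 s × 1.08 = 14930.7 Mb
security camera export: 5.688 Mbps × 17280 s × 1.08 = 106151.7 Mb
documentary: 4.908 Mbps × 3240 s × 1.08 = 17174.1 Mb
short film: 24.908 Mbps × 780 s × 1.08 = 20982.5 Mb
dashcam clip: 14.988 Mbps × 2640 s × 1.08 = 42733.8 Mb
Total: 215447.9 Mb = 26931.0 MB.
= 25.08 GiB.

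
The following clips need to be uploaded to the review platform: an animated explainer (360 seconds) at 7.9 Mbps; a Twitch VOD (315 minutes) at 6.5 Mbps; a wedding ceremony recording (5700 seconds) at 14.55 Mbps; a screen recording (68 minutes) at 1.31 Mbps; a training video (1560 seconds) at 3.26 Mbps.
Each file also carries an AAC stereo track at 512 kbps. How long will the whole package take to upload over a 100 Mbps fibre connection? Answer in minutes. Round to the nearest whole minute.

39 minutes

Audio: 512 kbps = 0.512 Mbps.
animated explainer: 8.412 Mbps × 360 s = 3028.3 Mb
Twitch VOD: 7.012 Mbps × 18900 s = 132526.8 Mb
wedding ceremony recording: 15.062 Mbps × 5700 s = 85853.4 Mb
screen recording: 1.822 Mbps × 4080 s = 7433.8 Mb
training video: 3.772 Mbps × 1560 s = 5884.3 Mb
Total: 234726.6 Mb = 29340.8 MB.
At 100 Mbps: 234726.6 / 100 = 2347 s ≈ 39.1 minutes.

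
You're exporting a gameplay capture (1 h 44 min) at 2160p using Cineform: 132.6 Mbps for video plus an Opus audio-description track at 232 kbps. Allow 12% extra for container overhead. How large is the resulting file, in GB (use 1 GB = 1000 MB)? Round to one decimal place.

116.0 GB

1 h 44 min = 104 min = 6240 s
Audio: 232 kbps = 0.232 Mbps.
Total bitrate: 132.6 + 0.232 = 132.832 Mbps.
Stream data: 132.832 Mbps × 6240 s = 828871.7 Mb.
With 12% container overhead: ×1.12.
928,336 Mb ÷ 8 = 116,042 MB → 116.0 GB.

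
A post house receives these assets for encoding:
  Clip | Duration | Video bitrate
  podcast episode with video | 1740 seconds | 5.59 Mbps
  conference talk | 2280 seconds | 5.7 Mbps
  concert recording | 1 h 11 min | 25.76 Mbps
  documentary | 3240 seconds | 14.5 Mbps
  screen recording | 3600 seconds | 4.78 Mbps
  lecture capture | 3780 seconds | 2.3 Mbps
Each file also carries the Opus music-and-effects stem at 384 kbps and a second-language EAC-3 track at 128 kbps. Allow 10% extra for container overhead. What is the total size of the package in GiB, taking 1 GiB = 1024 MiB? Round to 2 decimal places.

27.53 GiB

Audio total: 384 + 128 = 512 kbps = 0.512 Mbps.
podcast episode with video: 6.102 Mbps × 1740 s × 1.10 = 11679.2 Mb
conference talk: 6.212 Mbps × 2280 s × 1.10 = 15579.7 Mb
concert recording: 26.272 Mbps × 4260 s × 1.10 = 123110.6 Mb
documentary: 15.012 Mbps × 3240 s × 1.10 = 53502.8 Mb
screen recording: 5.292 Mbps × 3600 s × 1.10 = 20956.3 Mb
lecture capture: 2.812 Mbps × 3780 s × 1.10 = 11692.3 Mb
Total: 236520.9 Mb = 29565.1 MB.
= 27.53 GiB.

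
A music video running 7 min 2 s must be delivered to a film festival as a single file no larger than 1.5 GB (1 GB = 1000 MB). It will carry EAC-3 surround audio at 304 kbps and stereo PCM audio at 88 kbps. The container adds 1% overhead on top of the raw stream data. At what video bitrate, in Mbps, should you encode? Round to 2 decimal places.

27.76 Mbps

Budget: 1.5 GB = 12000.0 Mb.
Stream payload after overhead: 12000.0 / 1.01 = 11881.2 Mb.
7 min 2 s = 422 s
Total bitrate budget: 11881.2 Mb / 422 s = 28.154 Mbps.
Audio total: 304 + 88 = 392 kbps = 0.392 Mbps.
Video: 28.154 − 0.392 = 27.762 Mbps.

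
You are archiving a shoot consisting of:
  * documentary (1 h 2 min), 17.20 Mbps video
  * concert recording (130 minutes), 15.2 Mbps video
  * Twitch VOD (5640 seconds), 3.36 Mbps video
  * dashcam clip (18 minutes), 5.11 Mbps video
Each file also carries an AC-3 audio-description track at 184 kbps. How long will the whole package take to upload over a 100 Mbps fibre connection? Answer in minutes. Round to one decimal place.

35.1 minutes

Audio: 184 kbps = 0.184 Mbps.
documentary: 17.384 Mbps × 3720 s = 64668.5 Mb
concert recording: 15.384 Mbps × 7800 s = 119995.2 Mb
Twitch VOD: 3.544 Mbps × 5640 s = 19988.2 Mb
dashcam clip: 5.294 Mbps × 1080 s = 5717.5 Mb
Total: 210369.4 Mb = 26296.2 MB.
At 100 Mbps: 210369.4 / 100 = 2104 s ≈ 35.1 minutes.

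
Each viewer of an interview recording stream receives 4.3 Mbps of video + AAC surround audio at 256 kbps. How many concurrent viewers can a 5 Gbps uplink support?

Audio: 256 kbps = 0.256 Mbps.
Per-viewer media rate: 4.556 Mbps.
5 Gbps = 5,000 Mbps; 5,000 / 4.556 = 1097.45 → 1097 viewers.

1097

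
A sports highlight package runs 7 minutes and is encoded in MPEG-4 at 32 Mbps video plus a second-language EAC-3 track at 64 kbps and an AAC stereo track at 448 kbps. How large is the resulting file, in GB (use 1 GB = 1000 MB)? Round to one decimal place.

1.7 GB

7 min = 420 s
Audio total: 64 + 448 = 512 kbps = 0.512 Mbps.
Total bitrate: 32 + 0.512 = 32.512 Mbps.
Stream data: 32.512 Mbps × 420 s = 13655.0 Mb.
13,655 Mb ÷ 8 = 1,707 MB → 1.707 GB.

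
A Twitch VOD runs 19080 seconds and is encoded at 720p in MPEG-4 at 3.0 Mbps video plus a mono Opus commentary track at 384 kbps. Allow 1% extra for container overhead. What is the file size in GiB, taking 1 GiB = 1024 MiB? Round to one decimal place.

7.6 GiB

Audio: 384 kbps = 0.384 Mbps.
Total bitrate: 3.0 + 0.384 = 3.384 Mbps.
Stream data: 3.384 Mbps × 19080 s = 64566.7 Mb.
With 1% container overhead: ×1.01.
65,212 Mb = 8,151,548,400 bytes ÷ 1,073,741,824 = 7.592 GiB.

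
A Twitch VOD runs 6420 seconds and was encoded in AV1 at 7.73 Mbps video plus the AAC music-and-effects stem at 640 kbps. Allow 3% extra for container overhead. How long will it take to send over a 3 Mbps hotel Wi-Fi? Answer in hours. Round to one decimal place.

Audio: 640 kbps = 0.640 Mbps.
Total bitrate: 8.370 Mbps.
File: 8.370 Mbps × 6420 s = 53735.4 Mb.
With 3% container overhead: ×1.03. → 55347.5 Mb.
At 3 Mbps: 55347.5 / 3 = 18449.2 s ≈ 5.12 hours.

5.1 hours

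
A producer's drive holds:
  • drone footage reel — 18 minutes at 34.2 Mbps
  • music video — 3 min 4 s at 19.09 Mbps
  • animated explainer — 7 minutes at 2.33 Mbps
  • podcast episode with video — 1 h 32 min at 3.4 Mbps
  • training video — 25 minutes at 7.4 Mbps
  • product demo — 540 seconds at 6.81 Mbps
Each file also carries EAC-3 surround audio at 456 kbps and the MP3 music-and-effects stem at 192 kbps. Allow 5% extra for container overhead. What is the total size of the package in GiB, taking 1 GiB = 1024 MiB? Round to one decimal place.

Audio total: 456 + 192 = 648 kbps = 0.648 Mbps.
drone footage reel: 34.848 Mbps × 1080 s × 1.05 = 39517.6 Mb
music video: 19.738 Mbps × 184 s × 1.05 = 3813.4 Mb
animated explainer: 2.978 Mbps × 420 s × 1.05 = 1313.3 Mb
podcast episode with video: 4.048 Mbps × 5520 s × 1.05 = 23462.2 Mb
training video: 8.048 Mbps × 1500 s × 1.05 = 12675.6 Mb
product demo: 7.458 Mbps × 540 s × 1.05 = 4228.7 Mb
Total: 85010.8 Mb = 10626.4 MB.
= 9.897 GiB.

9.9 GiB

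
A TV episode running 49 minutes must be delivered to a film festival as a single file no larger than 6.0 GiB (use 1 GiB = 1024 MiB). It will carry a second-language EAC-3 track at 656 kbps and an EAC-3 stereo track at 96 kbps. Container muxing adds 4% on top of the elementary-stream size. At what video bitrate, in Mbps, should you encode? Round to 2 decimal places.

16.10 Mbps

Budget: 6.0 GiB = 51539.6 Mb.
Stream payload after overhead: 51539.6 / 1.04 = 49557.3 Mb.
49 min = 2940 s
Total bitrate budget: 49557.3 Mb / 2940 s = 16.856 Mbps.
Audio total: 656 + 96 = 752 kbps = 0.752 Mbps.
Video: 16.856 − 0.752 = 16.104 Mbps.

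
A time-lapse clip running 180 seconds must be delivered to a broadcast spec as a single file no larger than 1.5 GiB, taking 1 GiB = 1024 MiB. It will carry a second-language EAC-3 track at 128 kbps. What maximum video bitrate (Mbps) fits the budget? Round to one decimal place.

71.5 Mbps

Budget: 1.5 GiB = 12884.9 Mb.
Total bitrate budget: 12884.9 Mb / 180 s = 71.583 Mbps.
Audio: 128 kbps = 0.128 Mbps.
Video: 71.583 − 0.128 = 71.455 Mbps.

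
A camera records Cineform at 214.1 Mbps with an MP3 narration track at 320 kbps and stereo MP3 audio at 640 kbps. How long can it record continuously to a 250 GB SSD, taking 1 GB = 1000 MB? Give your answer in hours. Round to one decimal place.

2.6 hours

Audio total: 320 + 640 = 960 kbps = 0.960 Mbps.
Total bitrate: 214.1 + 0.960 = 215.060 Mbps.
Capacity: 250 GB = 2,000,000 Mb.
Recording time: 2,000,000 / 215.060 = 9,300 s ≈ 2.58 hours.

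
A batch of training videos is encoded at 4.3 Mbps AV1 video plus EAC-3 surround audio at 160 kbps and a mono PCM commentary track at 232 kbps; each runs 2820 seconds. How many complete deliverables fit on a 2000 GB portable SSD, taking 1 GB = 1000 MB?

1209

Audio total: 160 + 232 = 392 kbps = 0.392 Mbps.
Total bitrate: 4.692 Mbps.
Per item: 4.692 Mbps × 2820 s = 13,231 Mb = 1,654 MB.
Capacity: 2000 GB = 16,000,000 Mb; 1209.24 items → 1209 complete.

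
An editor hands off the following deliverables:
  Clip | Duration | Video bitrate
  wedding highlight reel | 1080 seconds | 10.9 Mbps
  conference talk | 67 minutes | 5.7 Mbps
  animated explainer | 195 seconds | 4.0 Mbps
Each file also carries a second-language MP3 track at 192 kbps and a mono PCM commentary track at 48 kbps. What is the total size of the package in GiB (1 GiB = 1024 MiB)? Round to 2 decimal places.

4.28 GiB

Audio total: 192 + 48 = 240 kbps = 0.240 Mbps.
wedding highlight reel: 11.140 Mbps × 1080 s = 12031.2 Mb
conference talk: 5.940 Mbps × 4020 s = 23878.8 Mb
animated explainer: 4.240 Mbps × 195 s = 826.8 Mb
Total: 36736.8 Mb = 4592.1 MB.
= 4.277 GiB.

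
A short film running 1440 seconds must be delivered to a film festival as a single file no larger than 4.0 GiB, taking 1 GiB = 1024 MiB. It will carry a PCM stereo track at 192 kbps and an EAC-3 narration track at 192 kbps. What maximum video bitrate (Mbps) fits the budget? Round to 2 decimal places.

23.48 Mbps

Budget: 4.0 GiB = 34359.7 Mb.
Total bitrate budget: 34359.7 Mb / 1440 s = 23.861 Mbps.
Audio total: 192 + 192 = 384 kbps = 0.384 Mbps.
Video: 23.861 − 0.384 = 23.477 Mbps.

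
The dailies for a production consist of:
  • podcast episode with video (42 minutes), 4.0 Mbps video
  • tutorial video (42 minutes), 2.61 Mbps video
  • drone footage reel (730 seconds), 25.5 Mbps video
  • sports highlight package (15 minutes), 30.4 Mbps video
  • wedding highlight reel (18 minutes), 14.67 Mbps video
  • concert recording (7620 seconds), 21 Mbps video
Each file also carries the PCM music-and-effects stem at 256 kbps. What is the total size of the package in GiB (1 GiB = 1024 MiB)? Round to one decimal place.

Audio: 256 kbps = 0.256 Mbps.
podcast episode with video: 4.256 Mbps × 2520 s = 10725.1 Mb
tutorial video: 2.866 Mbps × 2520 s = 7222.3 Mb
drone footage reel: 25.756 Mbps × 730 s = 18801.9 Mb
sports highlight package: 30.656 Mbps × 900 s = 27590.4 Mb
wedding highlight reel: 14.926 Mbps × 1080 s = 16120.1 Mb
concert recording: 21.256 Mbps × 7620 s = 161970.7 Mb
Total: 242430.5 Mb = 30303.8 MB.
= 28.22 GiB.

28.2 GiB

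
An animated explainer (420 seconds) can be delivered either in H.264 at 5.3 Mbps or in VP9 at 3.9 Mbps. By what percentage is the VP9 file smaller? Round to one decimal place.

H.264: 5.300 Mbps × 420 s = 2226.0 Mb = 278.250 MB.
VP9: 3.900 Mbps × 420 s = 1638.0 Mb = 204.750 MB.
Reduction: (1 − 204.750/278.250) × 100 = 26.42%.

26.4%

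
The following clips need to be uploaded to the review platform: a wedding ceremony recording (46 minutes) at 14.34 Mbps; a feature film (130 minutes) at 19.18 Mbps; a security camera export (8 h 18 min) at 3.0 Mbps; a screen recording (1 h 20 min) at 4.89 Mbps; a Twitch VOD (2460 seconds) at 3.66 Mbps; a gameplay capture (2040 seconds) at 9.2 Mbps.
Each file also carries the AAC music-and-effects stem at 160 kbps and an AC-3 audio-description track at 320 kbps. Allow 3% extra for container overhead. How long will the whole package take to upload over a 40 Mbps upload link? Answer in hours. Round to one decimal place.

Audio total: 160 + 320 = 480 kbps = 0.480 Mbps.
wedding ceremony recording: 14.820 Mbps × 2760 s × 1.03 = 42130.3 Mb
feature film: 19.660 Mbps × 7800 s × 1.03 = 157948.4 Mb
security camera export: 3.480 Mbps × 29880 s × 1.03 = 107101.9 Mb
screen recording: 5.370 Mbps × 4800 s × 1.03 = 26549.3 Mb
Twitch VOD: 4.140 Mbps × 2460 s × 1.03 = 10489.9 Mb
gameplay capture: 9.680 Mbps × 2040 s × 1.03 = 20339.6 Mb
Total: 364559.4 Mb = 45569.9 MB.
At 40 Mbps: 364559.4 / 40 = 9114 s ≈ 2.53 hours.

2.5 hours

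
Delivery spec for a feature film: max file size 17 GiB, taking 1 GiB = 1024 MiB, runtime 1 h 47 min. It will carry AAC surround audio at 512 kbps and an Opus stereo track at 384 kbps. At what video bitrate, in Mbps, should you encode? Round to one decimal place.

Budget: 17 GiB = 146028.9 Mb.
1 h 47 min = 107 min = 6420 s
Total bitrate budget: 146028.9 Mb / 6420 s = 22.746 Mbps.
Audio total: 512 + 384 = 896 kbps = 0.896 Mbps.
Video: 22.746 − 0.896 = 21.850 Mbps.

21.8 Mbps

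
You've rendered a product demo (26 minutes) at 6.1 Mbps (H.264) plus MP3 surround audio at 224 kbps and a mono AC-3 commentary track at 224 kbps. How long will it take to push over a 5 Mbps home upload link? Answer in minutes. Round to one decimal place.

26 min = 1560 s
Audio total: 224 + 224 = 448 kbps = 0.448 Mbps.
Total bitrate: 6.548 Mbps.
File: 6.548 Mbps × 1560 s = 10214.9 Mb.
At 5 Mbps: 10214.9 / 5 = 2043.0 s ≈ 34 minutes.

34.0 minutes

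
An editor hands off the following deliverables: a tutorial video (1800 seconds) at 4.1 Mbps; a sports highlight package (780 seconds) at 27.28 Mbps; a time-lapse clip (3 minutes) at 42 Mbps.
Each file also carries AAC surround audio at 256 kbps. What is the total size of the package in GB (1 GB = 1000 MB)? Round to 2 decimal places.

Audio: 256 kbps = 0.256 Mbps.
tutorial video: 4.356 Mbps × 1800 s = 7840.8 Mb
sports highlight package: 27.536 Mbps × 780 s = 21478.1 Mb
time-lapse clip: 42.256 Mbps × 180 s = 7606.1 Mb
Total: 36925.0 Mb = 4615.6 MB.
= 4.616 GB.

4.62 GB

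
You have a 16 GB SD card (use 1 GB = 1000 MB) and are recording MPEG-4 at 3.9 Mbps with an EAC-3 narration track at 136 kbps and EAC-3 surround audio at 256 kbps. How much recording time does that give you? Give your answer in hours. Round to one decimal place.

8.3 hours

Audio total: 136 + 256 = 392 kbps = 0.392 Mbps.
Total bitrate: 3.9 + 0.392 = 4.292 Mbps.
Capacity: 16 GB = 128,000 Mb.
Recording time: 128,000 / 4.292 = 29,823 s ≈ 8.28 hours.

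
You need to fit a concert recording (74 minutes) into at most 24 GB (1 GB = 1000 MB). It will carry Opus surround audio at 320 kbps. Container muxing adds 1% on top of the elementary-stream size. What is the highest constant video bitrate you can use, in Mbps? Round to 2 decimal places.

42.50 Mbps

Budget: 24 GB = 192000.0 Mb.
Stream payload after overhead: 192000.0 / 1.01 = 190099.0 Mb.
74 min = 4440 s
Total bitrate budget: 190099.0 Mb / 4440 s = 42.815 Mbps.
Audio: 320 kbps = 0.320 Mbps.
Video: 42.815 − 0.320 = 42.495 Mbps.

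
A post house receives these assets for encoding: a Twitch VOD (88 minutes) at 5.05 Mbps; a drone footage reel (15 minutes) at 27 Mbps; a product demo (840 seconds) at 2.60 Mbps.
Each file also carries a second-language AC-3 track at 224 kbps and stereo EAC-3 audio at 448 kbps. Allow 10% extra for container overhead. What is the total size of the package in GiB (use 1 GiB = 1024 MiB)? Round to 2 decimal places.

Audio total: 224 + 448 = 672 kbps = 0.672 Mbps.
Twitch VOD: 5.722 Mbps × 5280 s × 1.10 = 33233.4 Mb
drone footage reel: 27.672 Mbps × 900 s × 1.10 = 27395.3 Mb
product demo: 3.272 Mbps × 840 s × 1.10 = 3023.3 Mb
Total: 63652.0 Mb = 7956.5 MB.
= 7.410 GiB.

7.41 GiB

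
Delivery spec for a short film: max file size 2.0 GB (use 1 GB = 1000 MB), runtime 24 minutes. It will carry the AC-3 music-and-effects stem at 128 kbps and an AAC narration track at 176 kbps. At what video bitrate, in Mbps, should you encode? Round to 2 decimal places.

Budget: 2.0 GB = 16000.0 Mb.
24 min = 1440 s
Total bitrate budget: 16000.0 Mb / 1440 s = 11.111 Mbps.
Audio total: 128 + 176 = 304 kbps = 0.304 Mbps.
Video: 11.111 − 0.304 = 10.807 Mbps.

10.81 Mbps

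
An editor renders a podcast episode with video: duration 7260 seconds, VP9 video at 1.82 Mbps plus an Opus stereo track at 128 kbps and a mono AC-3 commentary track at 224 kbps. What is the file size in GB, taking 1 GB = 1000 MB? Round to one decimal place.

Audio total: 128 + 224 = 352 kbps = 0.352 Mbps.
Total bitrate: 1.82 + 0.352 = 2.172 Mbps.
Stream data: 2.172 Mbps × 7260 s = 15768.7 Mb.
15,769 Mb ÷ 8 = 1,971 MB → 1.971 GB.

2.0 GB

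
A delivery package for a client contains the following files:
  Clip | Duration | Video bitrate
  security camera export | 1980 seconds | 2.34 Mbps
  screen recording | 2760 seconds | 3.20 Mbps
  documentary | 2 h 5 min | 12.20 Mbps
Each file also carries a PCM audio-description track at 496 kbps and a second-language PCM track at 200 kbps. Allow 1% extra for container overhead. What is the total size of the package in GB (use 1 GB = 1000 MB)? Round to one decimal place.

Audio total: 496 + 200 = 696 kbps = 0.696 Mbps.
security camera export: 3.036 Mbps × 1980 s × 1.01 = 6071.4 Mb
screen recording: 3.896 Mbps × 2760 s × 1.01 = 10860.5 Mb
documentary: 12.896 Mbps × 7500 s × 1.01 = 97687.2 Mb
Total: 114619.1 Mb = 14327.4 MB.
= 14.33 GB.

14.3 GB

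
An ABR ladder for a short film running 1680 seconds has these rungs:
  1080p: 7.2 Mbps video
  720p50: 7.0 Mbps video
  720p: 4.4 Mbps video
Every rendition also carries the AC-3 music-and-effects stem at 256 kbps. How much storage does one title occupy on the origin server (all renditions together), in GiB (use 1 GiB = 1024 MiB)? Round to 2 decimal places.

3.79 GiB

Audio: 256 kbps = 0.256 Mbps.
Sum of rendition bitrates: (7.2+0.256) + (7.0+0.256) + (4.4+0.256) = 19.368 Mbps.
× 1680 s = 32,538 Mb = 4,067 MB = 3.788 GiB.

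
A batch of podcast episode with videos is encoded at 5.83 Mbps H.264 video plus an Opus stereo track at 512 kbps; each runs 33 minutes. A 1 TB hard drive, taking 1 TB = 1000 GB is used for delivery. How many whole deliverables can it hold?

637

33 min = 1980 s
Audio: 512 kbps = 0.512 Mbps.
Total bitrate: 6.342 Mbps.
Per item: 6.342 Mbps × 1980 s = 12,557 Mb = 1,570 MB.
Capacity: 1 TB = 8,000,000 Mb; 637.09 items → 637 complete.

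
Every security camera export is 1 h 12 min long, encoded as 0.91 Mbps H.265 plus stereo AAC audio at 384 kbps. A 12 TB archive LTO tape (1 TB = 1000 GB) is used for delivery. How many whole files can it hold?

1 h 12 min = 72 min = 4320 s
Audio: 384 kbps = 0.384 Mbps.
Total bitrate: 1.294 Mbps.
Per item: 1.294 Mbps × 4320 s = 5,590 Mb = 698.8 MB.
Capacity: 12 TB = 96,000,000 Mb; 17173.28 items → 17173 complete.

17173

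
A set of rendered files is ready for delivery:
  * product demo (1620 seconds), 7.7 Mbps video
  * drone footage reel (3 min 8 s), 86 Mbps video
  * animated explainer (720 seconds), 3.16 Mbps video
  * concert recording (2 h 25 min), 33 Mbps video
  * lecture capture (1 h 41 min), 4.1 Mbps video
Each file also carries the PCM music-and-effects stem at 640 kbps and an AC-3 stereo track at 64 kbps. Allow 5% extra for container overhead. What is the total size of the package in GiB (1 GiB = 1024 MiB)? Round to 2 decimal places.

43.40 GiB

Audio total: 640 + 64 = 704 kbps = 0.704 Mbps.
product demo: 8.404 Mbps × 1620 s × 1.05 = 14295.2 Mb
drone footage reel: 86.704 Mbps × 188 s × 1.05 = 17115.4 Mb
animated explainer: 3.864 Mbps × 720 s × 1.05 = 2921.2 Mb
concert recording: 33.704 Mbps × 8700 s × 1.05 = 307886.0 Mb
lecture capture: 4.804 Mbps × 6060 s × 1.05 = 30567.9 Mb
Total: 372785.6 Mb = 46598.2 MB.
= 43.40 GiB.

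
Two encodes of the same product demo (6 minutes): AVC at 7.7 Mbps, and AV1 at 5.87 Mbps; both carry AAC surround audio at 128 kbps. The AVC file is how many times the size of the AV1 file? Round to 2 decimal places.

1.31

6 min = 360 s
Audio: 128 kbps = 0.128 Mbps.
AVC: 7.828 Mbps × 360 s = 2818.1 Mb = 352.260 MB.
AV1: 5.998 Mbps × 360 s = 2159.3 Mb = 269.910 MB.
Ratio: 352.260 / 269.910 = 1.305.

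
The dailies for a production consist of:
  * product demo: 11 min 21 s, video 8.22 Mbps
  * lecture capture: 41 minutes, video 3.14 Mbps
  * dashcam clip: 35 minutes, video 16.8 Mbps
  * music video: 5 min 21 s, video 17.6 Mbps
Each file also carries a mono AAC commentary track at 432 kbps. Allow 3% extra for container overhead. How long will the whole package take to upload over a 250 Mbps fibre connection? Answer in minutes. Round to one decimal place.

Audio: 432 kbps = 0.432 Mbps.
product demo: 8.652 Mbps × 681 s × 1.03 = 6068.8 Mb
lecture capture: 3.572 Mbps × 2460 s × 1.03 = 9050.7 Mb
dashcam clip: 17.232 Mbps × 2100 s × 1.03 = 37272.8 Mb
music video: 18.032 Mbps × 321 s × 1.03 = 5961.9 Mb
Total: 58354.2 Mb = 7294.3 MB.
At 250 Mbps: 58354.2 / 250 = 233 s ≈ 3.89 minutes.

3.9 minutes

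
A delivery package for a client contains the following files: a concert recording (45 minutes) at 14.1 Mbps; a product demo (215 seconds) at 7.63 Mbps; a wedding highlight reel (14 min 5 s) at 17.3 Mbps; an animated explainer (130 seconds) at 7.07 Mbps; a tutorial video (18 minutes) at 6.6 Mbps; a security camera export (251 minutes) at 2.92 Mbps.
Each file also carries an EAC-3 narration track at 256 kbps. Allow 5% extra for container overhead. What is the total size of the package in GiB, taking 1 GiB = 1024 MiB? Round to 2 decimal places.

Audio: 256 kbps = 0.256 Mbps.
concert recording: 14.356 Mbps × 2700 s × 1.05 = 40699.3 Mb
product demo: 7.886 Mbps × 215 s × 1.05 = 1780.3 Mb
wedding highlight reel: 17.556 Mbps × 845 s × 1.05 = 15576.6 Mb
animated explainer: 7.326 Mbps × 130 s × 1.05 = 1000.0 Mb
tutorial video: 6.856 Mbps × 1080 s × 1.05 = 7774.7 Mb
security camera export: 3.176 Mbps × 15060 s × 1.05 = 50222.1 Mb
Total: 117052.9 Mb = 14631.6 MB.
= 13.63 GiB.

13.63 GiB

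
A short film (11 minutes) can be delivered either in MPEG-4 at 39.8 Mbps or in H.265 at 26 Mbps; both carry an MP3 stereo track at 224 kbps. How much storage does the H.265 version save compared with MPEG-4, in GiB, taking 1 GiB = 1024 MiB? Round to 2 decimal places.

11 min = 660 s
Audio: 224 kbps = 0.224 Mbps.
MPEG-4: 40.024 Mbps × 660 s = 26415.8 Mb = 3.075 GiB.
H.265: 26.224 Mbps × 660 s = 17307.8 Mb = 2.015 GiB.
Saving: 3.075 − 2.015 = 1.060 GiB.

1.06 GiB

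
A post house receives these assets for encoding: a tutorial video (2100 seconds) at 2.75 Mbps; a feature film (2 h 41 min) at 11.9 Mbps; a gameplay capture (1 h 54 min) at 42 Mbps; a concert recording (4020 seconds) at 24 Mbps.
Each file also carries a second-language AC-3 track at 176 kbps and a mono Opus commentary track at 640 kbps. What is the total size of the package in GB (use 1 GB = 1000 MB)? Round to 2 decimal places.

65.37 GB

Audio total: 176 + 640 = 816 kbps = 0.816 Mbps.
tutorial video: 3.566 Mbps × 2100 s = 7488.6 Mb
feature film: 12.716 Mbps × 9660 s = 122836.6 Mb
gameplay capture: 42.816 Mbps × 6840 s = 292861.4 Mb
concert recording: 24.816 Mbps × 4020 s = 99760.3 Mb
Total: 522946.9 Mb = 65368.4 MB.
= 65.37 GB.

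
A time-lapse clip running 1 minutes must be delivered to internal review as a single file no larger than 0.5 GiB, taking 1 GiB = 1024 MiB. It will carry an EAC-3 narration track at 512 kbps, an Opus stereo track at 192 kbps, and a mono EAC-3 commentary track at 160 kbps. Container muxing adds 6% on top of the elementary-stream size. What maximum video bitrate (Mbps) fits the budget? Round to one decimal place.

Budget: 0.5 GiB = 4295.0 Mb.
Stream payload after overhead: 4295.0 / 1.06 = 4051.9 Mb.
Total bitrate budget: 4051.9 Mb / 60 s = 67.531 Mbps.
Audio total: 512 + 192 + 160 = 864 kbps = 0.864 Mbps.
Video: 67.531 − 0.864 = 66.667 Mbps.

66.7 Mbps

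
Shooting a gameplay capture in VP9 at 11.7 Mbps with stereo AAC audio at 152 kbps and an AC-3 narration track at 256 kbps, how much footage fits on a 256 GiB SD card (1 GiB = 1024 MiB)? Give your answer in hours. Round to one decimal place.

Audio total: 152 + 256 = 408 kbps = 0.408 Mbps.
Total bitrate: 11.7 + 0.408 = 12.108 Mbps.
Capacity: 256 GiB = 2,199,023 Mb.
Recording time: 2,199,023 / 12.108 = 181,617 s ≈ 50.4 hours.

50.4 hours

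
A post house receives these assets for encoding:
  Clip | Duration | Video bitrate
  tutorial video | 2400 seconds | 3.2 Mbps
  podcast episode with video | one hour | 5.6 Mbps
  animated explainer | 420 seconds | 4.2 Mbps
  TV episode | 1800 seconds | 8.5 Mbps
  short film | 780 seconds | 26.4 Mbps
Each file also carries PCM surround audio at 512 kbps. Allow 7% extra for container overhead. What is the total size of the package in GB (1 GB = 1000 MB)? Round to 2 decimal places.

9.38 GB

Audio: 512 kbps = 0.512 Mbps.
tutorial video: 3.712 Mbps × 2400 s × 1.07 = 9532.4 Mb
podcast episode with video: 6.112 Mbps × 3600 s × 1.07 = 23543.4 Mb
animated explainer: 4.712 Mbps × 420 s × 1.07 = 2117.6 Mb
TV episode: 9.012 Mbps × 1800 s × 1.07 = 17357.1 Mb
short film: 26.912 Mbps × 780 s × 1.07 = 22460.8 Mb
Total: 75011.3 Mb = 9376.4 MB.
= 9.376 GB.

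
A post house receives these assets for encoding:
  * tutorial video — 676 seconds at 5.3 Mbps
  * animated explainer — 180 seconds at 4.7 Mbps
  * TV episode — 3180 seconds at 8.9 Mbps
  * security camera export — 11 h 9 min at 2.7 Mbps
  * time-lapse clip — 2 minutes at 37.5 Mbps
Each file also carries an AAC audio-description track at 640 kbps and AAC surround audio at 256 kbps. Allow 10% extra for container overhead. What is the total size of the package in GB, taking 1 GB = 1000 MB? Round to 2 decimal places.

25.48 GB

Audio total: 640 + 256 = 896 kbps = 0.896 Mbps.
tutorial video: 6.196 Mbps × 676 s × 1.10 = 4607.3 Mb
animated explainer: 5.596 Mbps × 180 s × 1.10 = 1108.0 Mb
TV episode: 9.796 Mbps × 3180 s × 1.10 = 34266.4 Mb
security camera export: 3.596 Mbps × 40140 s × 1.10 = 158777.8 Mb
time-lapse clip: 38.396 Mbps × 120 s × 1.10 = 5068.3 Mb
Total: 203827.8 Mb = 25478.5 MB.
= 25.48 GB.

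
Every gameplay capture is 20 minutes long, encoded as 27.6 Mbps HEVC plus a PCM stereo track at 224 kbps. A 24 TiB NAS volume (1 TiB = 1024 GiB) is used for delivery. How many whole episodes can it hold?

6322

20 min = 1200 s
Audio: 224 kbps = 0.224 Mbps.
Total bitrate: 27.824 Mbps.
Per item: 27.824 Mbps × 1200 s = 33,389 Mb = 4,174 MB.
Capacity: 24 TiB = 211,106,233 Mb; 6322.67 items → 6322 complete.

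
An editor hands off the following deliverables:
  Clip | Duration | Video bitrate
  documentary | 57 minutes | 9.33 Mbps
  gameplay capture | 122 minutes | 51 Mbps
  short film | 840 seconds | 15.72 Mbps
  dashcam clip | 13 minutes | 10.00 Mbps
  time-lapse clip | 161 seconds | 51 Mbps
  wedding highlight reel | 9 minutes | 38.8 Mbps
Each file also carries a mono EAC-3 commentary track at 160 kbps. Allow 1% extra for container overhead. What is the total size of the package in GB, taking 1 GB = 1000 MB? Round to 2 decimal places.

Audio: 160 kbps = 0.160 Mbps.
documentary: 9.490 Mbps × 3420 s × 1.01 = 32780.4 Mb
gameplay capture: 51.160 Mbps × 7320 s × 1.01 = 378236.1 Mb
short film: 15.880 Mbps × 840 s × 1.01 = 13472.6 Mb
dashcam clip: 10.160 Mbps × 780 s × 1.01 = 8004.0 Mb
time-lapse clip: 51.160 Mbps × 161 s × 1.01 = 8319.1 Mb
wedding highlight reel: 38.960 Mbps × 540 s × 1.01 = 21248.8 Mb
Total: 462061.0 Mb = 57757.6 MB.
= 57.76 GB.

57.76 GB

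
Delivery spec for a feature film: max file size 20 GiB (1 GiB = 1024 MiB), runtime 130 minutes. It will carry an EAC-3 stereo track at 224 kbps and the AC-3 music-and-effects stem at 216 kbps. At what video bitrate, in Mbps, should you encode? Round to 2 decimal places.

21.59 Mbps

Budget: 20 GiB = 171798.7 Mb.
130 min = 7800 s
Total bitrate budget: 171798.7 Mb / 7800 s = 22.025 Mbps.
Audio total: 224 + 216 = 440 kbps = 0.440 Mbps.
Video: 22.025 − 0.440 = 21.585 Mbps.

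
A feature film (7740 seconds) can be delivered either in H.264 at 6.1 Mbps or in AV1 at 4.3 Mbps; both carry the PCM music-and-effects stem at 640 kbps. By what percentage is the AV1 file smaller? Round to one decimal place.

Audio: 640 kbps = 0.640 Mbps.
H.264: 6.740 Mbps × 7740 s = 52167.6 Mb = 6.521 GB.
AV1: 4.940 Mbps × 7740 s = 38235.6 Mb = 4.779 GB.
Reduction: (1 − 4.779/6.521) × 100 = 26.71%.

26.7%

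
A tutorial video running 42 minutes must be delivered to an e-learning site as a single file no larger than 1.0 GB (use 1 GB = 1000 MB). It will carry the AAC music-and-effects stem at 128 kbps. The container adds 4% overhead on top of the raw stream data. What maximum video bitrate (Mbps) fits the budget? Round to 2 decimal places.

Budget: 1.0 GB = 8000.0 Mb.
Stream payload after overhead: 8000.0 / 1.04 = 7692.3 Mb.
42 min = 2520 s
Total bitrate budget: 7692.3 Mb / 2520 s = 3.053 Mbps.
Audio: 128 kbps = 0.128 Mbps.
Video: 3.053 − 0.128 = 2.925 Mbps.

2.92 Mbps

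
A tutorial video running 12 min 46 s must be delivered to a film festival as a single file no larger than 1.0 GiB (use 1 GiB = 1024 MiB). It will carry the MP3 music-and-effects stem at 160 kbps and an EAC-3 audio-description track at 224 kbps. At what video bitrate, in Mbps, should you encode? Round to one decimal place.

Budget: 1.0 GiB = 8589.9 Mb.
12 min 46 s = 766 s
Total bitrate budget: 8589.9 Mb / 766 s = 11.214 Mbps.
Audio total: 160 + 224 = 384 kbps = 0.384 Mbps.
Video: 11.214 − 0.384 = 10.830 Mbps.

10.8 Mbps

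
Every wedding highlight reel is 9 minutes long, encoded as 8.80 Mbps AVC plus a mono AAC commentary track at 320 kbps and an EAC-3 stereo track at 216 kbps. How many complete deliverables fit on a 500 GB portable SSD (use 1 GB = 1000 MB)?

793

9 min = 540 s
Audio total: 320 + 216 = 536 kbps = 0.536 Mbps.
Total bitrate: 9.336 Mbps.
Per item: 9.336 Mbps × 540 s = 5,041 Mb = 630.2 MB.
Capacity: 500 GB = 4,000,000 Mb; 793.42 items → 793 complete.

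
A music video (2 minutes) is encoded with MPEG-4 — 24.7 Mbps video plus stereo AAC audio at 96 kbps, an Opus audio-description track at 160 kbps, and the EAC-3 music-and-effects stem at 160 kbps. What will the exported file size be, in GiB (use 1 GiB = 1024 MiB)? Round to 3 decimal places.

2 min = 120 s
Audio total: 96 + 160 + 160 = 416 kbps = 0.416 Mbps.
Total bitrate: 24.7 + 0.416 = 25.116 Mbps.
Stream data: 25.116 Mbps × 120 s = 3013.9 Mb.
3,014 Mb = 376,740,000 bytes ÷ 1,073,741,824 = 0.3509 GiB.

0.351 GiB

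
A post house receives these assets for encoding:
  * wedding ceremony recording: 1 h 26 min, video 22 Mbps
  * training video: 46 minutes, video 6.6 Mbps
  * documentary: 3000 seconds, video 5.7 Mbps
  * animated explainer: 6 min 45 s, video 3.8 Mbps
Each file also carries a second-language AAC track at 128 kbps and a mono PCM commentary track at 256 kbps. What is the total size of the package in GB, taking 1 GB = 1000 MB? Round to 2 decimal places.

19.34 GB

Audio total: 128 + 256 = 384 kbps = 0.384 Mbps.
wedding ceremony recording: 22.384 Mbps × 5160 s = 115501.4 Mb
training video: 6.984 Mbps × 2760 s = 19275.8 Mb
documentary: 6.084 Mbps × 3000 s = 18252.0 Mb
animated explainer: 4.184 Mbps × 405 s = 1694.5 Mb
Total: 154723.8 Mb = 19340.5 MB.
= 19.34 GB.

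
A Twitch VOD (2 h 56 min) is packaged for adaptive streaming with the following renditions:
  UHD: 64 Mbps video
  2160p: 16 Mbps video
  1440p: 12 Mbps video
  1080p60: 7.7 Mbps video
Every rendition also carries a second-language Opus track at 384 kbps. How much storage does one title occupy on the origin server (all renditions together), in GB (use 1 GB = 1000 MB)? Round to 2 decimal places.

133.63 GB

2 h 56 min = 176 min = 10560 s
Audio: 384 kbps = 0.384 Mbps.
Sum of rendition bitrates: (64+0.384) + (16+0.384) + (12+0.384) + (7.7+0.384) = 101.236 Mbps.
× 10560 s = 1,069,052 Mb = 133,632 MB = 133.6 GB.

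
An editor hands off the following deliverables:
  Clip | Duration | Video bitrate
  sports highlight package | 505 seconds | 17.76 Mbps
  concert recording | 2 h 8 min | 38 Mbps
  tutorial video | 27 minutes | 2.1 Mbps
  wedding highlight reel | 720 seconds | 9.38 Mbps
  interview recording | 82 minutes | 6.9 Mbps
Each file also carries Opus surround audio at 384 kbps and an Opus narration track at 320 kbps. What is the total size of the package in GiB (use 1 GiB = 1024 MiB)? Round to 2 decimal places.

Audio total: 384 + 320 = 704 kbps = 0.704 Mbps.
sports highlight package: 18.464 Mbps × 505 s = 9324.3 Mb
concert recording: 38.704 Mbps × 7680 s = 297246.7 Mb
tutorial video: 2.804 Mbps × 1620 s = 4542.5 Mb
wedding highlight reel: 10.084 Mbps × 720 s = 7260.5 Mb
interview recording: 7.604 Mbps × 4920 s = 37411.7 Mb
Total: 355785.7 Mb = 44473.2 MB.
= 41.42 GiB.

41.42 GiB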